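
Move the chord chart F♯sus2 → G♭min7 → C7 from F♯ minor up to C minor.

Csus2 Dbbmin7 Gb7

F♯ minor up to C minor is a diminished fifth; each chord root moves by that interval while the quality stays the same.
F♯sus2: root F♯ up a diminished fifth → C, giving Csus2.
G♭min7: root G♭ up a diminished fifth → Dbb, giving Dbbmin7.
C7: root C up a diminished fifth → Gb, giving Gb7.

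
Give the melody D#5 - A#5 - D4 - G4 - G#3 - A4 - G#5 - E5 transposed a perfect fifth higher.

A perfect fifth up from D#5 gives A#5.
A perfect fifth up from A#5 gives E#6.
D4: a fifth up reaches A, and 7 semitones makes it A4.
G4: a fifth up reaches D, and 7 semitones makes it D5.
G#3 up a perfect fifth is D#4.
A4: a fifth up reaches E, and 7 semitones makes it E5.
G#5: a fifth up reaches D, and 7 semitones makes it D#6.
A perfect fifth up from E5 gives B5.

A#5 E#6 A4 D5 D#4 E5 D#6 B5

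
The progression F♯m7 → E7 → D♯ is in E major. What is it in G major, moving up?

Am7 G7 F#

E major up to G major is a minor third; each chord root moves by that interval while the quality stays the same.
F♯m7: root F♯ up a minor third → A, giving Am7.
E7: root E up a minor third → G, giving G7.
D♯: root D♯ up a minor third → F#, giving F#.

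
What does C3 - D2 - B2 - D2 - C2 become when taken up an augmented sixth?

An augmented sixth up from C3 gives A#3.
D2: a sixth up reaches B, and 10 semitones makes it B#2.
B2: a sixth up reaches G, and 10 semitones makes it G##3.
D2: a sixth up reaches B, and 10 semitones makes it B#2.
C2 up an augmented sixth is A#2.

A#3 B#2 G##3 B#2 A#2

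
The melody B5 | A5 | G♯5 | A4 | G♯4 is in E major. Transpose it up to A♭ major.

From E up to A♭ is a diminished fourth; apply that to each pitch.
B5 to Eb6
A5 to Db6
G#5 to C6
A4 to Db5
G#4 to C5

Eb6 Db6 C6 Db5 C5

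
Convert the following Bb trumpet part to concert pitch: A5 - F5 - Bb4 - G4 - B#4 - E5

G5 Eb5 Ab4 F4 A#4 D5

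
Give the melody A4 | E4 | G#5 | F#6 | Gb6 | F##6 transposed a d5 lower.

D#4 A#3 C##5 B#5 C6 B##5

A4 gives D#4
E4 gives A#3
G#5 gives C##5
F#6 gives B#5
Gb6 gives C6
F##6 gives B##5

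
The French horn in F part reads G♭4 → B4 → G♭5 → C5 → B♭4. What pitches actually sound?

Cb4 E4 Cb5 F4 Eb4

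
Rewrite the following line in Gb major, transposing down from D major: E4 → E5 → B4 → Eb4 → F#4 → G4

Ab3 Ab4 Eb4 Abb3 Bb3 Cb4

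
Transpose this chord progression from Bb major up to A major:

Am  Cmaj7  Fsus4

G#m Bmaj7 Esus4

Bb major up to A major is a major seventh; each chord root moves by that interval while the quality stays the same.
Am: root A up a major seventh → G#, giving G#m.
Cmaj7: root C up a major seventh → B, giving Bmaj7.
Fsus4: root F up a major seventh → E, giving Esus4.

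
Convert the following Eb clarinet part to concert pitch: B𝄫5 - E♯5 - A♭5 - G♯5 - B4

Dbb6 G#5 Cb6 B5 D5

Written C4 on the Eb clarinet sounds as Eb4, a minor third higher; apply that shift to every note.
Bbb5 → Dbb6
E#5 → G#5
Ab5 → Cb6
G#5 → B5
B4 → D5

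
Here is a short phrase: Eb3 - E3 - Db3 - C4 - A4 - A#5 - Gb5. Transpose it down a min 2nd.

D3 D#3 C3 B3 G#4 G##5 F5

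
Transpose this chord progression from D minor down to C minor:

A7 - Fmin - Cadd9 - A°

G7 Ebmin Bbadd9 G°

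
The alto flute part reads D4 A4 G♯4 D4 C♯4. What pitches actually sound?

Written C4 on the alto flute sounds as G3, a perfect fourth lower; apply that shift to every note.
D4 -> A3
A4 -> E4
G#4 -> D#4
D4 -> A3
C#4 -> G#3

A3 E4 D#4 A3 G#3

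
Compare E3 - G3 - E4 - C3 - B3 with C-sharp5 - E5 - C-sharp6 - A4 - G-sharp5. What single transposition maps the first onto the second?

up a major thirteenth

Take the first pair: E3 → C#5. E to C spans 13 letter names, so the interval is some kind of thirteenth.
E3 to C#5 is 21 semitones, which makes it a major thirteenth; the second version is higher, so the direction is up.
Checking another pair — B3 → G#5 — gives the same interval.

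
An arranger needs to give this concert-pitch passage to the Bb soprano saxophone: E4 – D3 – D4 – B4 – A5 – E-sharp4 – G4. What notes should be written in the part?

Written C4 sounds as Bb3 on the Bb soprano saxophone, so concert pitches are written a major second up.
E4 gives F#4
D3 gives E3
D4 gives E4
B4 gives C#5
A5 gives B5
E#4 gives F##4
G4 gives A4

F#4 E3 E4 C#5 B5 F##4 A4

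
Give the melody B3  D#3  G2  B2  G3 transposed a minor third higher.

D4 F#3 Bb2 D3 Bb3

B3 → D4
D#3 → F#3
G2 → Bb2
B2 → D3
G3 → Bb3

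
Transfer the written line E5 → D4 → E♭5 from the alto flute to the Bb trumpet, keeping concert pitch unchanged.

C#5 B3 C5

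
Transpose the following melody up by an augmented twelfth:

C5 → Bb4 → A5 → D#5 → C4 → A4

G#6 F#6 E#7 A##6 G#5 E#6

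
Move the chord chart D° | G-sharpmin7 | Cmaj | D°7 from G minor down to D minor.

G minor down to D minor is a perfect fourth; each chord root moves by that interval while the quality stays the same.
D°: root D down a perfect fourth → A, giving A°.
G-sharpmin7: root G-sharp down a perfect fourth → D#, giving D#min7.
Cmaj: root C down a perfect fourth → G, giving Gmaj.
D°7: root D down a perfect fourth → A, giving A°7.

A° D#min7 Gmaj A°7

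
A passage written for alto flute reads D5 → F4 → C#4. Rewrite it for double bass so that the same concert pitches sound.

A5 C5 G#4

First find concert pitch: the alto flute sounds a perfect fourth below written, so D5 F4 C#4 sounds A4 C4 G#3.
Then write for double bass: it sounds a perfect octave below written, so the part must be a perfect octave above concert.
A4 → A5
C4 → C5
G#3 → G#4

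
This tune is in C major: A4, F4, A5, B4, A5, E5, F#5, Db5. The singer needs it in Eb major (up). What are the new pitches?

From C up to Eb is a minor third; apply that to each pitch.
A4 -> C5
F4 -> Ab4
A5 -> C6
B4 -> D5
A5 -> C6
E5 -> G5
F#5 -> A5
Db5 -> Fb5

C5 Ab4 C6 D5 C6 G5 A5 Fb5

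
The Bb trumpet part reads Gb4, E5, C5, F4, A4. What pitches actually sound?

Fb4 D5 Bb4 Eb4 G4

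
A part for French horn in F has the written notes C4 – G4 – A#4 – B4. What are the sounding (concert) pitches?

The French horn in F sounds a perfect fifth below written, so transpose each written note down a perfect fifth.
C4 -> F3
G4 -> C4
A#4 -> D#4
B4 -> E4

F3 C4 D#4 E4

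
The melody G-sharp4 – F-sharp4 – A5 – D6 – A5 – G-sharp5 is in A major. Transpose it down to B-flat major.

A3 G3 Bb4 Eb5 Bb4 A4

From A down to B-flat is a major seventh; apply that to each pitch.
G#4 -> A3
F#4 -> G3
A5 -> Bb4
D6 -> Eb5
A5 -> Bb4
G#5 -> A4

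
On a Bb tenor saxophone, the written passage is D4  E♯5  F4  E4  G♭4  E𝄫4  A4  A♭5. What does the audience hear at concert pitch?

C3 D#4 Eb3 D3 Fb3 Dbb3 G3 Gb4

Written C4 on the Bb tenor saxophone sounds as Bb2, a major ninth lower; apply that shift to every note.
D4 becomes C3
E#5 becomes D#4
F4 becomes Eb3
E4 becomes D3
Gb4 becomes Fb3
Ebb4 becomes Dbb3
A4 becomes G3
Ab5 becomes Gb4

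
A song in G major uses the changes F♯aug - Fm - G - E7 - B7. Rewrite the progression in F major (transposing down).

G major down to F major is a major second; each chord root moves by that interval while the quality stays the same.
F♯aug: root F♯ down a major second → E, giving Eaug.
Fm: root F down a major second → Eb, giving Ebm.
G: root G down a major second → F, giving F.
E7: root E down a major second → D, giving D7.
B7: root B down a major second → A, giving A7.

Eaug Ebm F D7 A7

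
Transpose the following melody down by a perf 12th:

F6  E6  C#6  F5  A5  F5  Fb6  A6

Bb4 A4 F#4 Bb3 D4 Bb3 Bbb4 D5

F6 down a perfect twelfth is Bb4.
E6 down a perfect twelfth is A4.
C#6: a twelfth down reaches F, and 19 semitones makes it F#4.
F5: a twelfth down reaches B, and 19 semitones makes it Bb3.
A perfect twelfth down from A5 gives D4.
F5: a twelfth down reaches B, and 19 semitones makes it Bb3.
Fb6 down a perfect twelfth is Bbb4.
A perfect twelfth down from A6 gives D5.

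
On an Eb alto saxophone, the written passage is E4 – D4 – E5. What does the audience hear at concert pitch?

G3 F3 G4

The Eb alto saxophone sounds a major sixth below written, so transpose each written note down a major sixth.
E4 -> G3
D4 -> F3
E5 -> G4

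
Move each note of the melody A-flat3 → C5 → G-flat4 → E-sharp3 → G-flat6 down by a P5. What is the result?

Db3 F4 Cb4 A#2 Cb6

Ab3 -> Db3
C5 -> F4
Gb4 -> Cb4
E#3 -> A#2
Gb6 -> Cb6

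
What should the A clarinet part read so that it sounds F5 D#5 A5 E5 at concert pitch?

Ab5 F#5 C6 G5

The A clarinet sounds a minor third below written, so the written part must be a minor third above concert — transpose each note up.
F5 -> Ab5
D#5 -> F#5
A5 -> C6
E5 -> G5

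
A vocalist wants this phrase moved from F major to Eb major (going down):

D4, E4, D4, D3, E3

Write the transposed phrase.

C4 D4 C4 C3 D3

F major to Eb major down is a major second, so every note moves down by that interval.
D4 → C4
E4 → D4
D4 → C4
D3 → C3
E3 → D3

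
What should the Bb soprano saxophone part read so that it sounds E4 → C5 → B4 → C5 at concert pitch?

F#4 D5 C#5 D5

The Bb soprano saxophone sounds a major second below written, so the written part must be a major second above concert — transpose each note up.
E4 to F#4
C5 to D5
B4 to C#5
C5 to D5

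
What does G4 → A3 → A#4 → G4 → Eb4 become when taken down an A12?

G4 -> Cb3
A3 -> Db2
A#4 -> D3
G4 -> Cb3
Eb4 -> Abb2

Cb3 Db2 D3 Cb3 Abb2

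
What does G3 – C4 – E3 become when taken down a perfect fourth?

D3 G3 B2

A perfect fourth down from G3 gives D3.
A perfect fourth down from C4 gives G3.
A perfect fourth down from E3 gives B2.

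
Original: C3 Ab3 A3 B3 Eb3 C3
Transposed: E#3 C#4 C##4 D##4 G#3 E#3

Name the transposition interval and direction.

From C3 to E#3 is 3 letter names — a third of some quality.
C3 to E#3 is 5 semitones, which makes it an augmented third; the second version is higher, so the direction is up.
Checking another pair — C3 → E#3 — gives the same interval.

up an augmented third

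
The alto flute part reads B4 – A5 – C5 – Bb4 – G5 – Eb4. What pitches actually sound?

Written C4 on the alto flute sounds as G3, a perfect fourth lower; apply that shift to every note.
B4 gives F#4
A5 gives E5
C5 gives G4
Bb4 gives F4
G5 gives D5
Eb4 gives Bb3

F#4 E5 G4 F4 D5 Bb3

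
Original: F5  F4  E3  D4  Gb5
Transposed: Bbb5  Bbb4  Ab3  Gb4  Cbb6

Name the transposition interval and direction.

up a diminished fourth

From F5 to Bbb5 is 4 letter names — a fourth of some quality.
F5 to Bbb5 is 4 semitones, which makes it a diminished fourth; the second version is higher, so the direction is up.
Checking another pair — Gb5 → Cbb6 — gives the same interval.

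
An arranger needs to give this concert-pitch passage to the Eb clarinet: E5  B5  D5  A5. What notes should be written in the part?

C#5 G#5 B4 F#5

The Eb clarinet sounds a minor third above written, so the written part must be a minor third below concert — transpose each note down.
E5 gives C#5
B5 gives G#5
D5 gives B4
A5 gives F#5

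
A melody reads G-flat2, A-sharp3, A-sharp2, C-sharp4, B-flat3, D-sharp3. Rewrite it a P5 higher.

Db3 E#4 E#3 G#4 F4 A#3

Gb2 up a perfect fifth is Db3.
A#3: a fifth up reaches E, and 7 semitones makes it E#4.
A#2 up a perfect fifth is E#3.
A perfect fifth up from C#4 gives G#4.
A perfect fifth up from Bb3 gives F4.
A perfect fifth up from D#3 gives A#3.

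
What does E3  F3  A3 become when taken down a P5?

E3: a fifth down reaches A, and 7 semitones makes it A2.
F3 down a perfect fifth is Bb2.
A perfect fifth down from A3 gives D3.

A2 Bb2 D3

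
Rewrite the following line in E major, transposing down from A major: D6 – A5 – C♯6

A5 E5 G#5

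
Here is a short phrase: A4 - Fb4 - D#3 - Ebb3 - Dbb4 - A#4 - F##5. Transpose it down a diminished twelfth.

D#3 Bb2 G##1 Ab1 Gb2 D##3 B##3

A4 becomes D#3
Fb4 becomes Bb2
D#3 becomes G##1
Ebb3 becomes Ab1
Dbb4 becomes Gb2
A#4 becomes D##3
F##5 becomes B##3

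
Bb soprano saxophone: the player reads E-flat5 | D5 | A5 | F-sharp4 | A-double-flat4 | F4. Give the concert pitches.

Db5 C5 G5 E4 Gbb4 Eb4

Written C4 on the Bb soprano saxophone sounds as Bb3, a major second lower; apply that shift to every note.
Eb5 -> Db5
D5 -> C5
A5 -> G5
F#4 -> E4
Abb4 -> Gbb4
F4 -> Eb4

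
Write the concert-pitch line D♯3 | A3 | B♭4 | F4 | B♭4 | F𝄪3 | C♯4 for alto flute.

G#3 D4 Eb5 Bb4 Eb5 B#3 F#4

The alto flute sounds a perfect fourth below written, so the written part must be a perfect fourth above concert — transpose each note up.
D#3 -> G#3
A3 -> D4
Bb4 -> Eb5
F4 -> Bb4
Bb4 -> Eb5
F##3 -> B#3
C#4 -> F#4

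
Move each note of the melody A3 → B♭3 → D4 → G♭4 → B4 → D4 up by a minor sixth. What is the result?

F4 Gb4 Bb4 Ebb5 G5 Bb4

A minor sixth up from A3 gives F4.
Bb3: a sixth up reaches G, and 8 semitones makes it Gb4.
D4 up a minor sixth is Bb4.
Gb4: a sixth up reaches E, and 8 semitones makes it Ebb5.
A minor sixth up from B4 gives G5.
A minor sixth up from D4 gives Bb4.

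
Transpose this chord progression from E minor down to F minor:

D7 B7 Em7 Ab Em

Eb7 C7 Fm7 Bbb Fm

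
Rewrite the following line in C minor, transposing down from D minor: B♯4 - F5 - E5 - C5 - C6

A#4 Eb5 D5 Bb4 Bb5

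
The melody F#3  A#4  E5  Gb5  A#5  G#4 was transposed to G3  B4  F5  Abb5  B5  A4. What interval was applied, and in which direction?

up a minor second

From F#3 to G3 is 2 letter names — a second of some quality.
F#3 to G3 is 1 semitone, which makes it a minor second; the second version is higher, so the direction is up.
Checking another pair — G#4 → A4 — gives the same interval.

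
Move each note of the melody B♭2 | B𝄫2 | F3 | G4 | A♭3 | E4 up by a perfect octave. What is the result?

Bb3 Bbb3 F4 G5 Ab4 E5

Bb2 up a perfect octave is Bb3.
A perfect octave up from Bbb2 gives Bbb3.
F3 up a perfect octave is F4.
A perfect octave up from G4 gives G5.
Ab3 up a perfect octave is Ab4.
E4: an octave up reaches E, and 12 semitones makes it E5.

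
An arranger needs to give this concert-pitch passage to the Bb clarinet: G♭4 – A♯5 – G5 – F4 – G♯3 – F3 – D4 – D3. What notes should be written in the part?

Ab4 B#5 A5 G4 A#3 G3 E4 E3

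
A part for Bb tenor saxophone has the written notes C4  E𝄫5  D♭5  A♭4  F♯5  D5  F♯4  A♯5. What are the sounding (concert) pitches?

Bb2 Dbb4 Cb4 Gb3 E4 C4 E3 G#4

Written C4 on the Bb tenor saxophone sounds as Bb2, a major ninth lower; apply that shift to every note.
C4 → Bb2
Ebb5 → Dbb4
Db5 → Cb4
Ab4 → Gb3
F#5 → E4
D5 → C4
F#4 → E3
A#5 → G#4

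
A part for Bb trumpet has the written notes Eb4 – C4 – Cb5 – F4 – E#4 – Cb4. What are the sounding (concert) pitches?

Db4 Bb3 Bbb4 Eb4 D#4 Bbb3

Written C4 on the Bb trumpet sounds as Bb3, a major second lower; apply that shift to every note.
Eb4 → Db4
C4 → Bb3
Cb5 → Bbb4
F4 → Eb4
E#4 → D#4
Cb4 → Bbb3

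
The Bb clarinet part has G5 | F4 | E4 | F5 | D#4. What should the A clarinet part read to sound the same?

Ab5 Gb4 F4 Gb5 E4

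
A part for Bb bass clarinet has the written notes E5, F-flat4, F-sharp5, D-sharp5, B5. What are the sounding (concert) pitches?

D4 Ebb3 E4 C#4 A4

Written C4 on the Bb bass clarinet sounds as Bb2, a major ninth lower; apply that shift to every note.
E5 gives D4
Fb4 gives Ebb3
F#5 gives E4
D#5 gives C#4
B5 gives A4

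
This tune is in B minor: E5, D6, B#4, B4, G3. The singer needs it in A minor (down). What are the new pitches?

D5 C6 A#4 A4 F3

From B down to A is a major second; apply that to each pitch.
E5 becomes D5
D6 becomes C6
B#4 becomes A#4
B4 becomes A4
G3 becomes F3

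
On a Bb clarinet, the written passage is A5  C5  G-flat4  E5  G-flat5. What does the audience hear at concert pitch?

The Bb clarinet sounds a major second below written, so transpose each written note down a major second.
A5 becomes G5
C5 becomes Bb4
Gb4 becomes Fb4
E5 becomes D5
Gb5 becomes Fb5

G5 Bb4 Fb4 D5 Fb5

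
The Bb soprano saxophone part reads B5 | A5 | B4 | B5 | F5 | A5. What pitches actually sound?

A5 G5 A4 A5 Eb5 G5

Written C4 on the Bb soprano saxophone sounds as Bb3, a major second lower; apply that shift to every note.
B5 -> A5
A5 -> G5
B4 -> A4
B5 -> A5
F5 -> Eb5
A5 -> G5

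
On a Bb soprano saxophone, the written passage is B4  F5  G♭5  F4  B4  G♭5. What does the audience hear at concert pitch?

Written C4 on the Bb soprano saxophone sounds as Bb3, a major second lower; apply that shift to every note.
B4 gives A4
F5 gives Eb5
Gb5 gives Fb5
F4 gives Eb4
B4 gives A4
Gb5 gives Fb5

A4 Eb5 Fb5 Eb4 A4 Fb5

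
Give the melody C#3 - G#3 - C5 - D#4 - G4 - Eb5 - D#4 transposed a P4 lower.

C#3 → G#2
G#3 → D#3
C5 → G4
D#4 → A#3
G4 → D4
Eb5 → Bb4
D#4 → A#3

G#2 D#3 G4 A#3 D4 Bb4 A#3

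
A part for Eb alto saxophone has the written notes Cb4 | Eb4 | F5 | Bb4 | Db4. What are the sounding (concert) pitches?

Ebb3 Gb3 Ab4 Db4 Fb3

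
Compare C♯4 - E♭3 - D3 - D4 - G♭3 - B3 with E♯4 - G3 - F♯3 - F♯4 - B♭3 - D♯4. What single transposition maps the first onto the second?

From C#4 to E#4 is 3 letter names — a third of some quality.
C#4 to E#4 is 4 semitones, which makes it a major third; the second version is higher, so the direction is up.
Checking another pair — B3 → D#4 — gives the same interval.

up a major third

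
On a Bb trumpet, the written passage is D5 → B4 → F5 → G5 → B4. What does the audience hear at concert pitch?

Written C4 on the Bb trumpet sounds as Bb3, a major second lower; apply that shift to every note.
D5 becomes C5
B4 becomes A4
F5 becomes Eb5
G5 becomes F5
B4 becomes A4

C5 A4 Eb5 F5 A4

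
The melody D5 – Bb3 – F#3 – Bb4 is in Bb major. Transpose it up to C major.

E5 C4 G#3 C5

From Bb up to C is a major second; apply that to each pitch.
D5 gives E5
Bb3 gives C4
F#3 gives G#3
Bb4 gives C5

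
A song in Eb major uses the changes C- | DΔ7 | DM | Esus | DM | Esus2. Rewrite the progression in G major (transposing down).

E- F#Δ7 F#M G#sus F#M G#sus2

Eb major down to G major is a minor sixth; each chord root moves by that interval while the quality stays the same.
C-: root C down a minor sixth → E, giving E-.
DΔ7: root D down a minor sixth → F#, giving F#Δ7.
DM: root D down a minor sixth → F#, giving F#M.
Esus: root E down a minor sixth → G#, giving G#sus.
DM: root D down a minor sixth → F#, giving F#M.
Esus2: root E down a minor sixth → G#, giving G#sus2.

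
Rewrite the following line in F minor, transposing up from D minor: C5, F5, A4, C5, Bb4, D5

From D up to F is a minor third; apply that to each pitch.
C5 gives Eb5
F5 gives Ab5
A4 gives C5
C5 gives Eb5
Bb4 gives Db5
D5 gives F5

Eb5 Ab5 C5 Eb5 Db5 F5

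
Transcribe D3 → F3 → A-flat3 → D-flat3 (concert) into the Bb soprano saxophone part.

The Bb soprano saxophone sounds a major second below written, so the written part must be a major second above concert — transpose each note up.
D3 gives E3
F3 gives G3
Ab3 gives Bb3
Db3 gives Eb3

E3 G3 Bb3 Eb3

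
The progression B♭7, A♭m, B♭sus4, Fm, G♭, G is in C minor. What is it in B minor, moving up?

C minor up to B minor is a major seventh; each chord root moves by that interval while the quality stays the same.
B♭7: root B♭ up a major seventh → A, giving A7.
A♭m: root A♭ up a major seventh → G, giving Gm.
B♭sus4: root B♭ up a major seventh → A, giving Asus4.
Fm: root F up a major seventh → E, giving Em.
G♭: root G♭ up a major seventh → F, giving F.
G: root G up a major seventh → F#, giving F#.

A7 Gm Asus4 Em F F#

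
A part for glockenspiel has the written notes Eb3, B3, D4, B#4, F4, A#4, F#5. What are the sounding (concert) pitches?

Eb5 B5 D6 B#6 F6 A#6 F#7

The glockenspiel sounds a perfect fifteenth above written, so transpose each written note up a perfect fifteenth.
Eb3 gives Eb5
B3 gives B5
D4 gives D6
B#4 gives B#6
F4 gives F6
A#4 gives A#6
F#5 gives F#7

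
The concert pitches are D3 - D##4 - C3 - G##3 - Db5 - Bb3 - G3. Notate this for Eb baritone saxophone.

Written C4 sounds as Eb2 on the Eb baritone saxophone, so concert pitches are written a major thirteenth up.
D3 → B4
D##4 → B##5
C3 → A4
G##3 → E##5
Db5 → Bb6
Bb3 → G5
G3 → E5

B4 B##5 A4 E##5 Bb6 G5 E5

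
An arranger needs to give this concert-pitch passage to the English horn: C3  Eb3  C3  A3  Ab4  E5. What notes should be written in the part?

G3 Bb3 G3 E4 Eb5 B5

Written C4 sounds as F3 on the English horn, so concert pitches are written a perfect fifth up.
C3 to G3
Eb3 to Bb3
C3 to G3
A3 to E4
Ab4 to Eb5
E5 to B5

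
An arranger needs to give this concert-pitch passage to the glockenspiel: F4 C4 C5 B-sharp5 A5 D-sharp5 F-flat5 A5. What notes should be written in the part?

F2 C2 C3 B#3 A3 D#3 Fb3 A3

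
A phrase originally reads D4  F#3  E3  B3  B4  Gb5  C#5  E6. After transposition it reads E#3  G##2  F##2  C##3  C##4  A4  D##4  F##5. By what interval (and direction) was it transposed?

down a diminished seventh

Take the first pair: D4 → E#3. D to E spans 7 letter names, so the interval is some kind of seventh.
E#3 to D4 is 9 semitones, which makes it a diminished seventh; the second version is lower, so the direction is down.
Checking another pair — E6 → F##5 — gives the same interval.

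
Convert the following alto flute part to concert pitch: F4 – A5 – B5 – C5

C4 E5 F#5 G4

The alto flute sounds a perfect fourth below written, so transpose each written note down a perfect fourth.
F4 to C4
A5 to E5
B5 to F#5
C5 to G4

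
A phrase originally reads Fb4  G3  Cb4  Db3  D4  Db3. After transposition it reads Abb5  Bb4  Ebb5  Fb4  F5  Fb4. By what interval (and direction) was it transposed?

From Fb4 to Abb5 is 10 letter names — a tenth of some quality.
Fb4 to Abb5 is 15 semitones, which makes it a minor tenth; the second version is higher, so the direction is up.
Checking another pair — Db3 → Fb4 — gives the same interval.

up a minor tenth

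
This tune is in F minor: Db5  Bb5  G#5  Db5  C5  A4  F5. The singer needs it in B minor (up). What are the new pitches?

G5 E6 C##6 G5 F#5 D#5 B5

From F up to B is an augmented fourth; apply that to each pitch.
Db5 gives G5
Bb5 gives E6
G#5 gives C##6
Db5 gives G5
C5 gives F#5
A4 gives D#5
F5 gives B5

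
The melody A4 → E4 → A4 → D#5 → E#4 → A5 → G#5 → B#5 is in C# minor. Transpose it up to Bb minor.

C# minor to Bb minor up is a diminished seventh, so every note moves up by that interval.
A4 to Gb5
E4 to Db5
A4 to Gb5
D#5 to C6
E#4 to D5
A5 to Gb6
G#5 to F6
B#5 to A6

Gb5 Db5 Gb5 C6 D5 Gb6 F6 A6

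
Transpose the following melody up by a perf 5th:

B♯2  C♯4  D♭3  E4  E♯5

B#2 gives F##3
C#4 gives G#4
Db3 gives Ab3
E4 gives B4
E#5 gives B#5

F##3 G#4 Ab3 B4 B#5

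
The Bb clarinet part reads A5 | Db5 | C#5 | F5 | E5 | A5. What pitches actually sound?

G5 Cb5 B4 Eb5 D5 G5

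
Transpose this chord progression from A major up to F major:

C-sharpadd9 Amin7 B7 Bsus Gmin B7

Aadd9 Fmin7 G7 Gsus Ebmin G7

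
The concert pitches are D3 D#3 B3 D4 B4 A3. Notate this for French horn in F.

Written C4 sounds as F3 on the French horn in F, so concert pitches are written a perfect fifth up.
D3 -> A3
D#3 -> A#3
B3 -> F#4
D4 -> A4
B4 -> F#5
A3 -> E4

A3 A#3 F#4 A4 F#5 E4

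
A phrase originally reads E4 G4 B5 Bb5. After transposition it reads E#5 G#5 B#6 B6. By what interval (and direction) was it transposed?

up an augmented octave

Take the first pair: E4 → E#5. E to E spans 8 letter names, so the interval is some kind of octave.
E4 to E#5 is 13 semitones, which makes it an augmented octave; the second version is higher, so the direction is up.
Checking another pair — Bb5 → B6 — gives the same interval.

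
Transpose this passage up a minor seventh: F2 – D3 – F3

F2: a seventh up reaches E, and 10 semitones makes it Eb3.
D3 up a minor seventh is C4.
F3: a seventh up reaches E, and 10 semitones makes it Eb4.

Eb3 C4 Eb4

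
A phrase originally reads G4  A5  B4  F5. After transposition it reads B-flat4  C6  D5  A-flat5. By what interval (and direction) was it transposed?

From G4 to Bb4 is 3 letter names — a third of some quality.
G4 to Bb4 is 3 semitones, which makes it a minor third; the second version is higher, so the direction is up.
Checking another pair — F5 → Ab5 — gives the same interval.

up a minor third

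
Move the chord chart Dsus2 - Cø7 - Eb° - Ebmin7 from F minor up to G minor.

F minor up to G minor is a major second; each chord root moves by that interval while the quality stays the same.
Dsus2: root D up a major second → E, giving Esus2.
Cø7: root C up a major second → D, giving Dø7.
Eb°: root Eb up a major second → F, giving F°.
Ebmin7: root Eb up a major second → F, giving Fmin7.

Esus2 Dø7 F° Fmin7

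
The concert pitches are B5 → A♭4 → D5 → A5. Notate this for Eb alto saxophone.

Written C4 sounds as Eb3 on the Eb alto saxophone, so concert pitches are written a major sixth up.
B5 becomes G#6
Ab4 becomes F5
D5 becomes B5
A5 becomes F#6

G#6 F5 B5 F#6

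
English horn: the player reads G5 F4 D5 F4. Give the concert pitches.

C5 Bb3 G4 Bb3

The English horn sounds a perfect fifth below written, so transpose each written note down a perfect fifth.
G5 becomes C5
F4 becomes Bb3
D5 becomes G4
F4 becomes Bb3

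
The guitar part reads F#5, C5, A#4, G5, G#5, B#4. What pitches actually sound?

F#4 C4 A#3 G4 G#4 B#3

Written C4 on the guitar sounds as C3, a perfect octave lower; apply that shift to every note.
F#5 to F#4
C5 to C4
A#4 to A#3
G5 to G4
G#5 to G#4
B#4 to B#3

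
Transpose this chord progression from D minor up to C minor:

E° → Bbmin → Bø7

D minor up to C minor is a minor seventh; each chord root moves by that interval while the quality stays the same.
E°: root E up a minor seventh → D, giving D°.
Bbmin: root Bb up a minor seventh → Ab, giving Abmin.
Bø7: root B up a minor seventh → A, giving Aø7.

D° Abmin Aø7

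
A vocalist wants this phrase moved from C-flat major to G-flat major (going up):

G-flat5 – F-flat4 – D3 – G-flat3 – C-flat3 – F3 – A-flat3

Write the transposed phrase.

Db6 Cb5 A3 Db4 Gb3 C4 Eb4

C-flat major to G-flat major up is a perfect fifth, so every note moves up by that interval.
Gb5 -> Db6
Fb4 -> Cb5
D3 -> A3
Gb3 -> Db4
Cb3 -> Gb3
F3 -> C4
Ab3 -> Eb4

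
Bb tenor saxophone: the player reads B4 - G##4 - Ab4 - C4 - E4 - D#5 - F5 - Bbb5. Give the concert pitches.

The Bb tenor saxophone sounds a major ninth below written, so transpose each written note down a major ninth.
B4 gives A3
G##4 gives F##3
Ab4 gives Gb3
C4 gives Bb2
E4 gives D3
D#5 gives C#4
F5 gives Eb4
Bbb5 gives Abb4

A3 F##3 Gb3 Bb2 D3 C#4 Eb4 Abb4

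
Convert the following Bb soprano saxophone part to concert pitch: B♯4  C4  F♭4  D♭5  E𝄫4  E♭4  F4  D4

A#4 Bb3 Ebb4 Cb5 Dbb4 Db4 Eb4 C4

Written C4 on the Bb soprano saxophone sounds as Bb3, a major second lower; apply that shift to every note.
B#4 → A#4
C4 → Bb3
Fb4 → Ebb4
Db5 → Cb5
Ebb4 → Dbb4
Eb4 → Db4
F4 → Eb4
D4 → C4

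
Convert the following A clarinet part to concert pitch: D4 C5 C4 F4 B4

Written C4 on the A clarinet sounds as A3, a minor third lower; apply that shift to every note.
D4 gives B3
C5 gives A4
C4 gives A3
F4 gives D4
B4 gives G#4

B3 A4 A3 D4 G#4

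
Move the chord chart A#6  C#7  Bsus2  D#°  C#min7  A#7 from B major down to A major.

G#6 B7 Asus2 C#° Bmin7 G#7

B major down to A major is a major second; each chord root moves by that interval while the quality stays the same.
A#6: root A# down a major second → G#, giving G#6.
C#7: root C# down a major second → B, giving B7.
Bsus2: root B down a major second → A, giving Asus2.
D#°: root D# down a major second → C#, giving C#°.
C#min7: root C# down a major second → B, giving Bmin7.
A#7: root A# down a major second → G#, giving G#7.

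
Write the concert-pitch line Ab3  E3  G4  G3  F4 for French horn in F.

Eb4 B3 D5 D4 C5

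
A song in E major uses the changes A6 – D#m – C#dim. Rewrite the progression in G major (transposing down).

C6 F#m Edim

E major down to G major is a major sixth; each chord root moves by that interval while the quality stays the same.
A6: root A down a major sixth → C, giving C6.
D#m: root D# down a major sixth → F#, giving F#m.
C#dim: root C# down a major sixth → E, giving Edim.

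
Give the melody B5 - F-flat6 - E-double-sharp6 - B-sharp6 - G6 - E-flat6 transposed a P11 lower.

F#4 Cb5 B##4 F##5 D5 Bb4

B5 to F#4
Fb6 to Cb5
E##6 to B##4
B#6 to F##5
G6 to D5
Eb6 to Bb4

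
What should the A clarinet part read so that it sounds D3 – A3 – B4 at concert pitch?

The A clarinet sounds a minor third below written, so the written part must be a minor third above concert — transpose each note up.
D3 becomes F3
A3 becomes C4
B4 becomes D5

F3 C4 D5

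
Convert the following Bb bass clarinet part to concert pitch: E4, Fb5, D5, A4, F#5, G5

D3 Ebb4 C4 G3 E4 F4

Written C4 on the Bb bass clarinet sounds as Bb2, a major ninth lower; apply that shift to every note.
E4 -> D3
Fb5 -> Ebb4
D5 -> C4
A4 -> G3
F#5 -> E4
G5 -> F4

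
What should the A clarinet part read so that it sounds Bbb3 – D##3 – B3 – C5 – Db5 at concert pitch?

Written C4 sounds as A3 on the A clarinet, so concert pitches are written a minor third up.
Bbb3 becomes Dbb4
D##3 becomes F##3
B3 becomes D4
C5 becomes Eb5
Db5 becomes Fb5

Dbb4 F##3 D4 Eb5 Fb5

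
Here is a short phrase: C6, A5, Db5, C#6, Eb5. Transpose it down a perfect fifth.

F5 D5 Gb4 F#5 Ab4

C6: a fifth down reaches F, and 7 semitones makes it F5.
A5 down a perfect fifth is D5.
Db5: a fifth down reaches G, and 7 semitones makes it Gb4.
A perfect fifth down from C#6 gives F#5.
A perfect fifth down from Eb5 gives Ab4.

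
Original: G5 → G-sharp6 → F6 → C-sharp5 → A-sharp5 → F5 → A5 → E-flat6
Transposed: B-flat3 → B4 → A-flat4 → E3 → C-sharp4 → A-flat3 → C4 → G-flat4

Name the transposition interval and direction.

down a major thirteenth

From G5 to Bb3 is 13 letter names — a thirteenth of some quality.
Bb3 to G5 is 21 semitones, which makes it a major thirteenth; the second version is lower, so the direction is down.
Checking another pair — Eb6 → Gb4 — gives the same interval.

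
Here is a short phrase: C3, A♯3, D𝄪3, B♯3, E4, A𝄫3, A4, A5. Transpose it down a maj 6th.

C3: a sixth down reaches E, and 9 semitones makes it Eb2.
A major sixth down from A#3 gives C#3.
D##3 down a major sixth is F##2.
B#3 down a major sixth is D#3.
E4: a sixth down reaches G, and 9 semitones makes it G3.
Abb3: a sixth down reaches C, and 9 semitones makes it Cbb3.
A major sixth down from A4 gives C4.
A5: a sixth down reaches C, and 9 semitones makes it C5.

Eb2 C#3 F##2 D#3 G3 Cbb3 C4 C5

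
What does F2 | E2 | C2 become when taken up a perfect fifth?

C3 B2 G2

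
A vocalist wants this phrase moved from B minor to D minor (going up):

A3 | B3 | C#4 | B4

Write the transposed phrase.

C4 D4 E4 D5

From B up to D is a minor third; apply that to each pitch.
A3 to C4
B3 to D4
C#4 to E4
B4 to D5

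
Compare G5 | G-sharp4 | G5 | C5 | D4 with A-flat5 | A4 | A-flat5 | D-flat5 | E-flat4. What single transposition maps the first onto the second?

up a minor second

Take the first pair: G5 → Ab5. G to A spans 2 letter names, so the interval is some kind of second.
G5 to Ab5 is 1 semitone, which makes it a minor second; the second version is higher, so the direction is up.
Checking another pair — D4 → Eb4 — gives the same interval.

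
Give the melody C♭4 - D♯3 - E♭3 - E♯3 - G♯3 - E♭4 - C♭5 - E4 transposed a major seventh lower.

Dbb3 E2 Fb2 F#2 A2 Fb3 Dbb4 F3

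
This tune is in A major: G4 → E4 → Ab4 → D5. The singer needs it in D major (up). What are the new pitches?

C5 A4 Db5 G5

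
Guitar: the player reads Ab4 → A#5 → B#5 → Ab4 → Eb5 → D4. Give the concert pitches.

The guitar sounds a perfect octave below written, so transpose each written note down a perfect octave.
Ab4 -> Ab3
A#5 -> A#4
B#5 -> B#4
Ab4 -> Ab3
Eb5 -> Eb4
D4 -> D3

Ab3 A#4 B#4 Ab3 Eb4 D3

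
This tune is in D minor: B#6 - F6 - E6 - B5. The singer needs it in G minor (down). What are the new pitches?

D minor to G minor down is a perfect fifth, so every note moves down by that interval.
B#6 → E#6
F6 → Bb5
E6 → A5
B5 → E5

E#6 Bb5 A5 E5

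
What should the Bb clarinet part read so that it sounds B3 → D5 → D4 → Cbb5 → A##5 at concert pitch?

C#4 E5 E4 Dbb5 B##5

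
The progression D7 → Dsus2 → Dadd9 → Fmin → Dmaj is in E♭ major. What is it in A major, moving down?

G#7 G#sus2 G#add9 Bmin G#maj

E♭ major down to A major is a diminished fifth; each chord root moves by that interval while the quality stays the same.
D7: root D down a diminished fifth → G#, giving G#7.
Dsus2: root D down a diminished fifth → G#, giving G#sus2.
Dadd9: root D down a diminished fifth → G#, giving G#add9.
Fmin: root F down a diminished fifth → B, giving Bmin.
Dmaj: root D down a diminished fifth → G#, giving G#maj.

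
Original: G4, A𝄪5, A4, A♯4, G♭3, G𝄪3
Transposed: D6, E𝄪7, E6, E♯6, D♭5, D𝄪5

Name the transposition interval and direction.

From G4 to D6 is 12 letter names — a twelfth of some quality.
G4 to D6 is 19 semitones, which makes it a perfect twelfth; the second version is higher, so the direction is up.
Checking another pair — G##3 → D##5 — gives the same interval.

up a perfect twelfth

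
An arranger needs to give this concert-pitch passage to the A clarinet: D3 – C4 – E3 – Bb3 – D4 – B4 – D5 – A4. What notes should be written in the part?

F3 Eb4 G3 Db4 F4 D5 F5 C5

Written C4 sounds as A3 on the A clarinet, so concert pitches are written a minor third up.
D3 → F3
C4 → Eb4
E3 → G3
Bb3 → Db4
D4 → F4
B4 → D5
D5 → F5
A4 → C5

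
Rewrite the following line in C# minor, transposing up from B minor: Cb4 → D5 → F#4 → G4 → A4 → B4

From B up to C# is a major second; apply that to each pitch.
Cb4 to Db4
D5 to E5
F#4 to G#4
G4 to A4
A4 to B4
B4 to C#5

Db4 E5 G#4 A4 B4 C#5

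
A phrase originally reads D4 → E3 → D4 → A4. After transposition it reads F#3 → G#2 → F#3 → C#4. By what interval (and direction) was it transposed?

From D4 to F#3 is 6 letter names — a sixth of some quality.
F#3 to D4 is 8 semitones, which makes it a minor sixth; the second version is lower, so the direction is down.
Checking another pair — A4 → C#4 — gives the same interval.

down a minor sixth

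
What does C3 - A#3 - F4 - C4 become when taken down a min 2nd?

B2 G##3 E4 B3

A minor second down from C3 gives B2.
A#3: a second down reaches G, and 1 semitone makes it G##3.
F4 down a minor second is E4.
C4: a second down reaches B, and 1 semitone makes it B3.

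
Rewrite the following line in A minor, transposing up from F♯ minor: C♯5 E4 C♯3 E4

E5 G4 E3 G4

F♯ minor to A minor up is a minor third, so every note moves up by that interval.
C#5 to E5
E4 to G4
C#3 to E3
E4 to G4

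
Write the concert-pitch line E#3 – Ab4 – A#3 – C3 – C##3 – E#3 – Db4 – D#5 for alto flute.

A#3 Db5 D#4 F3 F##3 A#3 Gb4 G#5

The alto flute sounds a perfect fourth below written, so the written part must be a perfect fourth above concert — transpose each note up.
E#3 → A#3
Ab4 → Db5
A#3 → D#4
C3 → F3
C##3 → F##3
E#3 → A#3
Db4 → Gb4
D#5 → G#5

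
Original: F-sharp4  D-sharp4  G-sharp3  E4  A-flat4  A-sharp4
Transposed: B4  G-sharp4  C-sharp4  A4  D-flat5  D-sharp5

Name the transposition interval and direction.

From F#4 to B4 is 4 letter names — a fourth of some quality.
F#4 to B4 is 5 semitones, which makes it a perfect fourth; the second version is higher, so the direction is up.
Checking another pair — A#4 → D#5 — gives the same interval.

up a perfect fourth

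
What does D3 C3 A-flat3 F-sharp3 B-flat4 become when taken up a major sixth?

D3 -> B3
C3 -> A3
Ab3 -> F4
F#3 -> D#4
Bb4 -> G5

B3 A3 F4 D#4 G5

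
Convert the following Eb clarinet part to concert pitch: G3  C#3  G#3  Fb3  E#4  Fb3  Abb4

The Eb clarinet sounds a minor third above written, so transpose each written note up a minor third.
G3 to Bb3
C#3 to E3
G#3 to B3
Fb3 to Abb3
E#4 to G#4
Fb3 to Abb3
Abb4 to Cbb5

Bb3 E3 B3 Abb3 G#4 Abb3 Cbb5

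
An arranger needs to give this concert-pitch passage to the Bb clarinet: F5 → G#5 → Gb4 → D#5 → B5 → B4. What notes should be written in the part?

G5 A#5 Ab4 E#5 C#6 C#5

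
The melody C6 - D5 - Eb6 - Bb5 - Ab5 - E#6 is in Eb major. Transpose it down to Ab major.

F5 G4 Ab5 Eb5 Db5 A#5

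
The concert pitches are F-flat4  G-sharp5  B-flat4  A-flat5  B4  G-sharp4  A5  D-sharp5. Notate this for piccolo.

Fb3 G#4 Bb3 Ab4 B3 G#3 A4 D#4

The piccolo sounds a perfect octave above written, so the written part must be a perfect octave below concert — transpose each note down.
Fb4 → Fb3
G#5 → G#4
Bb4 → Bb3
Ab5 → Ab4
B4 → B3
G#4 → G#3
A5 → A4
D#5 → D#4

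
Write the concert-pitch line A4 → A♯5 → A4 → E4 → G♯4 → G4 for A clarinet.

The A clarinet sounds a minor third below written, so the written part must be a minor third above concert — transpose each note up.
A4 to C5
A#5 to C#6
A4 to C5
E4 to G4
G#4 to B4
G4 to Bb4

C5 C#6 C5 G4 B4 Bb4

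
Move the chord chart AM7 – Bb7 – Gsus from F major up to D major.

F#M7 G7 Esus

F major up to D major is a major sixth; each chord root moves by that interval while the quality stays the same.
AM7: root A up a major sixth → F#, giving F#M7.
Bb7: root Bb up a major sixth → G, giving G7.
Gsus: root G up a major sixth → E, giving Esus.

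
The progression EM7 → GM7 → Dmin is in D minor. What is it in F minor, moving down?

GM7 BbM7 Fmin

D minor down to F minor is a major sixth; each chord root moves by that interval while the quality stays the same.
EM7: root E down a major sixth → G, giving GM7.
GM7: root G down a major sixth → Bb, giving BbM7.
Dmin: root D down a major sixth → F, giving Fmin.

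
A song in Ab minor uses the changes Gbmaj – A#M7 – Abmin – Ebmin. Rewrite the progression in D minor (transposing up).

Cmaj D##M7 Dmin Amin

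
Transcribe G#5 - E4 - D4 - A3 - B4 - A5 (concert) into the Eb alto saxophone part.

E#6 C#5 B4 F#4 G#5 F#6

The Eb alto saxophone sounds a major sixth below written, so the written part must be a major sixth above concert — transpose each note up.
G#5 → E#6
E4 → C#5
D4 → B4
A3 → F#4
B4 → G#5
A5 → F#6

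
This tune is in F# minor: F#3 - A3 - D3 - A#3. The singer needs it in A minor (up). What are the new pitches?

F# minor to A minor up is a minor third, so every note moves up by that interval.
F#3 -> A3
A3 -> C4
D3 -> F3
A#3 -> C#4

A3 C4 F3 C#4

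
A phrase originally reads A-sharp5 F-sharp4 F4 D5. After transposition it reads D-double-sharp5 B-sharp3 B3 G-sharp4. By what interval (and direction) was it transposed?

down a diminished fifth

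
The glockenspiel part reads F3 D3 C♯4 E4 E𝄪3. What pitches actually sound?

F5 D5 C#6 E6 E##5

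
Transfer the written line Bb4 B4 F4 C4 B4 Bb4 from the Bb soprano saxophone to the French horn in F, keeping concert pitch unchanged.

Eb5 E5 Bb4 F4 E5 Eb5

First find concert pitch: the Bb soprano saxophone sounds a major second below written, so Bb4 B4 F4 C4 B4 Bb4 sounds Ab4 A4 Eb4 Bb3 A4 Ab4.
Then write for French horn in F: it sounds a perfect fifth below written, so the part must be a perfect fifth above concert.
Ab4 → Eb5
A4 → E5
Eb4 → Bb4
Bb3 → F4
A4 → E5
Ab4 → Eb5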